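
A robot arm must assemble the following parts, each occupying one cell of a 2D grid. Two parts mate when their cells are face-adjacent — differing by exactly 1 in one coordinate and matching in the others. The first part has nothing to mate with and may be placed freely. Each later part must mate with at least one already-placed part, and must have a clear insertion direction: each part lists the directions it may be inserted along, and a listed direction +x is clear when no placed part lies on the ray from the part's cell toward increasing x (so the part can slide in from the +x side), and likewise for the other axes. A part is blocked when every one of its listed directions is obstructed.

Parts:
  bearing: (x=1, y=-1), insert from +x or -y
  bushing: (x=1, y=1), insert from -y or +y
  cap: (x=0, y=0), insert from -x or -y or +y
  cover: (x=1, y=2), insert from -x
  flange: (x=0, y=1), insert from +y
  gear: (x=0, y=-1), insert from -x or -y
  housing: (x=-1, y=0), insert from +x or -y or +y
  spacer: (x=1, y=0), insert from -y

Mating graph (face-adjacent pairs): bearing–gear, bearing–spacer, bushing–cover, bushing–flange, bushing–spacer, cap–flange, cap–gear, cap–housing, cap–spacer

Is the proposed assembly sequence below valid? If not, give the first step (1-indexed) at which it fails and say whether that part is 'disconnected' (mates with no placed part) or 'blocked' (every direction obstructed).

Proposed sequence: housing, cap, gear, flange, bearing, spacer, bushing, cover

1. housing@(-1, 0) [+x clear] — {housing}
2. cap@(0, 0) [-y clear] — {cap, housing}
3. gear@(0, -1) [-x clear] — {cap, gear, housing}
4. flange@(0, 1) [+y clear] — {cap, flange, gear, housing}
5. bearing@(1, -1) [+x clear] — {bearing, cap, flange, gear, housing}
6. spacer@(1, 0) — -y all obstructed ⇒ blocked

Invalid at step 6 (blocked)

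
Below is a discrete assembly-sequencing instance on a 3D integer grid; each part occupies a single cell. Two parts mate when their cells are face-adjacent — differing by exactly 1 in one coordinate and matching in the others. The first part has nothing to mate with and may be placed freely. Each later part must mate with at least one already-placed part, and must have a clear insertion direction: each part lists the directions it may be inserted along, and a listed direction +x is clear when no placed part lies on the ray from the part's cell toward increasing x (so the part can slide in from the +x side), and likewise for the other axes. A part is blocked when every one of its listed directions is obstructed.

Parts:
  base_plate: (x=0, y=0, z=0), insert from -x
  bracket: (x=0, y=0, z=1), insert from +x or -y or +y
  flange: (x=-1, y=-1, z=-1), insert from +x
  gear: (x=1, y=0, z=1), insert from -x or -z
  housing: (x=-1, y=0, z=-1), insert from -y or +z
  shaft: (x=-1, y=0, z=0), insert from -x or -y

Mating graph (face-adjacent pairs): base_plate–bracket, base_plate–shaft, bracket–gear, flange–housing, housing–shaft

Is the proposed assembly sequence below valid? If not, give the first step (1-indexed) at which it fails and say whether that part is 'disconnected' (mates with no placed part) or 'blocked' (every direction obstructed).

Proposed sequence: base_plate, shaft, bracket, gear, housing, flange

1. base_plate@(0, 0, 0) [-x clear] — {base_plate}
2. shaft@(-1, 0, 0) [-x clear] — {base_plate, shaft}
3. bracket@(0, 0, 1) [+x clear] — {base_plate, bracket, shaft}
4. gear@(1, 0, 1) [-z clear] — {base_plate, bracket, gear, shaft}
5. housing@(-1, 0, -1) [-y clear] — {base_plate, bracket, gear, housing, shaft}
6. flange@(-1, -1, -1) [+x clear] — {base_plate, bracket, flange, gear, housing, shaft}

Valid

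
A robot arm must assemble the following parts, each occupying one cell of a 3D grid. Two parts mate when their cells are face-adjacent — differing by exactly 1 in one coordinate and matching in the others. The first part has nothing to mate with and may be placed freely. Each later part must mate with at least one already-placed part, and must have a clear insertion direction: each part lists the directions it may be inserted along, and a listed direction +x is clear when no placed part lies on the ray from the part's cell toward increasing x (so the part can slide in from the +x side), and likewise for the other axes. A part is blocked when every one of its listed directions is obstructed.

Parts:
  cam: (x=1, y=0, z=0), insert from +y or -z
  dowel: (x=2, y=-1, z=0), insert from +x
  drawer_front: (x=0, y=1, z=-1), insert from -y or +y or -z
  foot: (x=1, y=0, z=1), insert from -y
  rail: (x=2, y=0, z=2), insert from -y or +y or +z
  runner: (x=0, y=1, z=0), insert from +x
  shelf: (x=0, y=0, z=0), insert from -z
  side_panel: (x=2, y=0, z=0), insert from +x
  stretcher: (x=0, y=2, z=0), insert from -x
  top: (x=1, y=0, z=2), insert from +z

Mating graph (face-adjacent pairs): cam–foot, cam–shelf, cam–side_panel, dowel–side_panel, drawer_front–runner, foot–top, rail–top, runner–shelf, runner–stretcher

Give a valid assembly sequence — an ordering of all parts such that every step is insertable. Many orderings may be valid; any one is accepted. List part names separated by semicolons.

runner; drawer_front; stretcher; shelf; cam; side_panel; dowel; foot; top; rail

1. runner@(0, 1, 0) [+x clear] — {runner}
2. drawer_front@(0, 1, -1) [-y clear] — {drawer_front, runner}
3. stretcher@(0, 2, 0) [-x clear] — {drawer_front, runner, stretcher}
4. shelf@(0, 0, 0) [-z clear] — {drawer_front, runner, shelf, stretcher}
5. cam@(1, 0, 0) [+y clear] — {cam, drawer_front, runner, shelf, stretcher}
6. side_panel@(2, 0, 0) [+x clear] — {cam, drawer_front, runner, shelf, side_panel, stretcher}
7. dowel@(2, -1, 0) [+x clear] — {cam, dowel, drawer_front, runner, shelf, side_panel, stretcher}
8. foot@(1, 0, 1) [-y clear] — {cam, dowel, drawer_front, foot, runner, shelf, side_panel, stretcher}
9. top@(1, 0, 2) [+z clear] — {cam, dowel, drawer_front, foot, runner, shelf, side_panel, stretcher, top}
10. rail@(2, 0, 2) [-y clear] — {cam, dowel, drawer_front, foot, rail, runner, shelf, side_panel, stretcher, top}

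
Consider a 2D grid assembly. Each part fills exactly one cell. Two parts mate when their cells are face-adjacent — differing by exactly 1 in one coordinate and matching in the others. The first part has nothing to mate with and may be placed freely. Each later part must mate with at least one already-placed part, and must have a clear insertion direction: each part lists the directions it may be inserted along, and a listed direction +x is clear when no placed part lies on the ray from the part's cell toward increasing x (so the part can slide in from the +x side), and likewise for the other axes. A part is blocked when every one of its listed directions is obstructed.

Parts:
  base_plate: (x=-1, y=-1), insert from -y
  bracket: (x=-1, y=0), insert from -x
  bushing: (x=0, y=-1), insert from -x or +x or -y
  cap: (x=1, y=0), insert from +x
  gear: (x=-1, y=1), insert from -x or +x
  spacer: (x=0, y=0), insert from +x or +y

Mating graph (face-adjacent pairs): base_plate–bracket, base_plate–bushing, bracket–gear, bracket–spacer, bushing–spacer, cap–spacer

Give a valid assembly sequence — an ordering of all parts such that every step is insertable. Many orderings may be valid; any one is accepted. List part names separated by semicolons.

1. bracket@(-1, 0) [-x clear] — {bracket}
2. spacer@(0, 0) [+x clear] — {bracket, spacer}
3. bushing@(0, -1) [-x clear] — {bracket, bushing, spacer}
4. cap@(1, 0) [+x clear] — {bracket, bushing, cap, spacer}
5. gear@(-1, 1) [-x clear] — {bracket, bushing, cap, gear, spacer}
6. base_plate@(-1, -1) [-y clear] — {base_plate, bracket, bushing, cap, gear, spacer}

bracket; spacer; bushing; cap; gear; base_plate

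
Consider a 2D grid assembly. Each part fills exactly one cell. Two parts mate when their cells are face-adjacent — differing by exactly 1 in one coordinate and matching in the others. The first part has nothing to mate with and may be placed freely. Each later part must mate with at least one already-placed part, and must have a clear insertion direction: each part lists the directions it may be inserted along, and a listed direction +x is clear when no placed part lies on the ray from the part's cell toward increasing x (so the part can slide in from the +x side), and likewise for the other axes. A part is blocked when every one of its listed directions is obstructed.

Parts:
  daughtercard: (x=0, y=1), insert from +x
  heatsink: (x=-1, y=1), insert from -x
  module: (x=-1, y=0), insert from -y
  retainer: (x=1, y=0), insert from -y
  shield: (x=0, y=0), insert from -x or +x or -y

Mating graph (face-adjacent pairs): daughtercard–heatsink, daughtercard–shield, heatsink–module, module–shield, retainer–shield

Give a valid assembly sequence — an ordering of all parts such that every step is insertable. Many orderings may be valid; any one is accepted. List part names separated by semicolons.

daughtercard; shield; module; retainer; heatsink

1. daughtercard@(0, 1) [+x clear] — {daughtercard}
2. shield@(0, 0) [-x clear] — {daughtercard, shield}
3. module@(-1, 0) [-y clear] — {daughtercard, module, shield}
4. retainer@(1, 0) [-y clear] — {daughtercard, module, retainer, shield}
5. heatsink@(-1, 1) [-x clear] — {daughtercard, heatsink, module, retainer, shield}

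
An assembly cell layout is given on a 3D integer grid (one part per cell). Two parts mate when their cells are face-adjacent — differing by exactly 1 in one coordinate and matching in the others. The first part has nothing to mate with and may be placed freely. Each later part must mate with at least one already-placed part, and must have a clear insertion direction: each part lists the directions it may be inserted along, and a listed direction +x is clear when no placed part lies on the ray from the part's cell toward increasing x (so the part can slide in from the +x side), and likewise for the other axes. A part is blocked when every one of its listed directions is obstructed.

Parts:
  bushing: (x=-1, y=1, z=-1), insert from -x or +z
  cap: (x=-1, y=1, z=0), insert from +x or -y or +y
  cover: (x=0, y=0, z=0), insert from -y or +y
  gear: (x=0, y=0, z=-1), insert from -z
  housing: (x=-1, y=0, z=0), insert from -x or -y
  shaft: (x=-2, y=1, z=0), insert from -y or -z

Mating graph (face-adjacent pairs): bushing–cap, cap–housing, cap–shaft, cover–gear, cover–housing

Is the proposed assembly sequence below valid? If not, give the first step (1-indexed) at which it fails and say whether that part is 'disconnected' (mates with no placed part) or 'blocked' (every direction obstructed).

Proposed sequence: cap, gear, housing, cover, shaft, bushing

1. cap@(-1, 1, 0) [+x clear] — {cap}
2. gear@(0, 0, -1) — no placed neighbour ⇒ disconnected

Invalid at step 2 (disconnected)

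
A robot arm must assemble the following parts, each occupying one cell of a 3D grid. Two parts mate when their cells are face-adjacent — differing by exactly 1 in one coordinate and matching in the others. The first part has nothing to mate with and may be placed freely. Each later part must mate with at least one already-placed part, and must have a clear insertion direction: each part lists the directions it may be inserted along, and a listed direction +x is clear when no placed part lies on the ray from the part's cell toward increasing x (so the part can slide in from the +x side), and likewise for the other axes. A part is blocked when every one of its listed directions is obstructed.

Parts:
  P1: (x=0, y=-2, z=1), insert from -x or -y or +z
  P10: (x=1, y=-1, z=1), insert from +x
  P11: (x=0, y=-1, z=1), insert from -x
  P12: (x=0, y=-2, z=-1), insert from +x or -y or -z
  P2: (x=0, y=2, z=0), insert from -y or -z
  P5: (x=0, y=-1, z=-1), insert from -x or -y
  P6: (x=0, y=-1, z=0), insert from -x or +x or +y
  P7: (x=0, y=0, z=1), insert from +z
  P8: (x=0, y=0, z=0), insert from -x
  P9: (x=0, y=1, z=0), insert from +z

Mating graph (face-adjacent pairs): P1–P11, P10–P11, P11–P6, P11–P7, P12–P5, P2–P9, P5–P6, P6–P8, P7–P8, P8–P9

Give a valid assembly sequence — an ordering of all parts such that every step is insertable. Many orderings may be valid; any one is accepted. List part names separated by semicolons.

P9; P2; P8; P6; P5; P11; P1; P12; P7; P10

1. P9@(0, 1, 0) [+z clear] — {P9}
2. P2@(0, 2, 0) [-z clear] — {P2, P9}
3. P8@(0, 0, 0) [-x clear] — {P2, P8, P9}
4. P6@(0, -1, 0) [-x clear] — {P2, P6, P8, P9}
5. P5@(0, -1, -1) [-x clear] — {P2, P5, P6, P8, P9}
6. P11@(0, -1, 1) [-x clear] — {P11, P2, P5, P6, P8, P9}
7. P1@(0, -2, 1) [-x clear] — {P1, P11, P2, P5, P6, P8, P9}
8. P12@(0, -2, -1) [+x clear] — {P1, P11, P12, P2, P5, P6, P8, P9}
9. P7@(0, 0, 1) [+z clear] — {P1, P11, P12, P2, P5, P6, P7, P8, P9}
10. P10@(1, -1, 1) [+x clear] — {P1, P10, P11, P12, P2, P5, P6, P7, P8, P9}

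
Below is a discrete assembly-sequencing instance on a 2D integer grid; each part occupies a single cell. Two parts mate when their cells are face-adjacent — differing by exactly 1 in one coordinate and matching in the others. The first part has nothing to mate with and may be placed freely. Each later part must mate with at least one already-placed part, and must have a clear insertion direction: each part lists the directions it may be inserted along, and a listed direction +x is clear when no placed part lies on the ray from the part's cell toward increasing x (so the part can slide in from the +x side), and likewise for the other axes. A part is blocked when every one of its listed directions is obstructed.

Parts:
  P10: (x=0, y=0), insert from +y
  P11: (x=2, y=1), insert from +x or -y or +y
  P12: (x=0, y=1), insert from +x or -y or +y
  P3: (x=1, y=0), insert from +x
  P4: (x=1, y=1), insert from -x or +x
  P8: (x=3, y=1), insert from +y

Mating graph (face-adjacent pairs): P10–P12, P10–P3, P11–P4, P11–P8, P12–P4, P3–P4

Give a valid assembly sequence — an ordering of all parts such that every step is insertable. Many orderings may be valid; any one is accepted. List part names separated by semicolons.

P4; P11; P8; P3; P10; P12

1. P4@(1, 1) [-x clear] — {P4}
2. P11@(2, 1) [+x clear] — {P11, P4}
3. P8@(3, 1) [+y clear] — {P11, P4, P8}
4. P3@(1, 0) [+x clear] — {P11, P3, P4, P8}
5. P10@(0, 0) [+y clear] — {P10, P11, P3, P4, P8}
6. P12@(0, 1) [+y clear] — {P10, P11, P12, P3, P4, P8}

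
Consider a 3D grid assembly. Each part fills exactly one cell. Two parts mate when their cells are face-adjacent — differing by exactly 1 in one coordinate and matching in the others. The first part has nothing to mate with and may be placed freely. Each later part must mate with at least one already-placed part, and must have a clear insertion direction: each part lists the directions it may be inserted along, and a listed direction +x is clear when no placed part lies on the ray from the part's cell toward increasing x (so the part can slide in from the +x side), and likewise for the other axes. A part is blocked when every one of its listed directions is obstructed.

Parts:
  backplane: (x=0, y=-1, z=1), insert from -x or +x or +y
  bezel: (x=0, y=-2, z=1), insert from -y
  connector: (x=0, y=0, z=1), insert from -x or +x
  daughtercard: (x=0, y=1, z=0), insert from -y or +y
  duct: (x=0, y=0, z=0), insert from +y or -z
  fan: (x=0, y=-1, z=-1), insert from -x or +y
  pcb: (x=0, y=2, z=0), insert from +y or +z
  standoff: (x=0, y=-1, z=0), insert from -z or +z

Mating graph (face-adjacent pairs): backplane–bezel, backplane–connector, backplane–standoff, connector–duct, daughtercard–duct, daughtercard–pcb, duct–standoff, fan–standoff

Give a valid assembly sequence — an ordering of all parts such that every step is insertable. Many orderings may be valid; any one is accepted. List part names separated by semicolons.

1. backplane@(0, -1, 1) [-x clear] — {backplane}
2. connector@(0, 0, 1) [-x clear] — {backplane, connector}
3. duct@(0, 0, 0) [+y clear] — {backplane, connector, duct}
4. daughtercard@(0, 1, 0) [+y clear] — {backplane, connector, daughtercard, duct}
5. pcb@(0, 2, 0) [+y clear] — {backplane, connector, daughtercard, duct, pcb}
6. standoff@(0, -1, 0) [-z clear] — {backplane, connector, daughtercard, duct, pcb, standoff}
7. fan@(0, -1, -1) [-x clear] — {backplane, connector, daughtercard, duct, fan, pcb, standoff}
8. bezel@(0, -2, 1) [-y clear] — {backplane, bezel, connector, daughtercard, duct, fan, pcb, standoff}

backplane; connector; duct; daughtercard; pcb; standoff; fan; bezel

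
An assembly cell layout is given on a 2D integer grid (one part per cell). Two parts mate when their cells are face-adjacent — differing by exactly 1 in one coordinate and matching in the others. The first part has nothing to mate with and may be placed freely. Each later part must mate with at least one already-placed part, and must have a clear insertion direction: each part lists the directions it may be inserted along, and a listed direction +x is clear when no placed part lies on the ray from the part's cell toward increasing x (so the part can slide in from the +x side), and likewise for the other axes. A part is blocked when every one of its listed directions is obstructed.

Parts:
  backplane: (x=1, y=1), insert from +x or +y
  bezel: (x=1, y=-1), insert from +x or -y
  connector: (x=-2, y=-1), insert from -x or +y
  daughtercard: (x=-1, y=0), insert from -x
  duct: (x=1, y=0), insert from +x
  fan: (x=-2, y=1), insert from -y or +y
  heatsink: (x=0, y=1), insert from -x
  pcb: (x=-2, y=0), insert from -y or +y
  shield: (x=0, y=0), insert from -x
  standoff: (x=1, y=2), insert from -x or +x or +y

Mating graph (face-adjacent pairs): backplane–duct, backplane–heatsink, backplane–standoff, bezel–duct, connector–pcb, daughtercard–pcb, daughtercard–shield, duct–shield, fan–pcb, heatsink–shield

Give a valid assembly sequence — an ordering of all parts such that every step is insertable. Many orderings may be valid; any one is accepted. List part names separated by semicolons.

backplane; standoff; duct; heatsink; bezel; shield; daughtercard; pcb; fan; connector

1. backplane@(1, 1) [+x clear] — {backplane}
2. standoff@(1, 2) [-x clear] — {backplane, standoff}
3. duct@(1, 0) [+x clear] — {backplane, duct, standoff}
4. heatsink@(0, 1) [-x clear] — {backplane, duct, heatsink, standoff}
5. bezel@(1, -1) [+x clear] — {backplane, bezel, duct, heatsink, standoff}
6. shield@(0, 0) [-x clear] — {backplane, bezel, duct, heatsink, shield, standoff}
7. daughtercard@(-1, 0) [-x clear] — {backplane, bezel, daughtercard, duct, heatsink, shield, standoff}
8. pcb@(-2, 0) [-y clear] — {backplane, bezel, daughtercard, duct, heatsink, pcb, shield, standoff}
9. fan@(-2, 1) [+y clear] — {backplane, bezel, daughtercard, duct, fan, heatsink, pcb, shield, standoff}
10. connector@(-2, -1) [-x clear] — {backplane, bezel, connector, daughtercard, duct, fan, heatsink, pcb, shield, standoff}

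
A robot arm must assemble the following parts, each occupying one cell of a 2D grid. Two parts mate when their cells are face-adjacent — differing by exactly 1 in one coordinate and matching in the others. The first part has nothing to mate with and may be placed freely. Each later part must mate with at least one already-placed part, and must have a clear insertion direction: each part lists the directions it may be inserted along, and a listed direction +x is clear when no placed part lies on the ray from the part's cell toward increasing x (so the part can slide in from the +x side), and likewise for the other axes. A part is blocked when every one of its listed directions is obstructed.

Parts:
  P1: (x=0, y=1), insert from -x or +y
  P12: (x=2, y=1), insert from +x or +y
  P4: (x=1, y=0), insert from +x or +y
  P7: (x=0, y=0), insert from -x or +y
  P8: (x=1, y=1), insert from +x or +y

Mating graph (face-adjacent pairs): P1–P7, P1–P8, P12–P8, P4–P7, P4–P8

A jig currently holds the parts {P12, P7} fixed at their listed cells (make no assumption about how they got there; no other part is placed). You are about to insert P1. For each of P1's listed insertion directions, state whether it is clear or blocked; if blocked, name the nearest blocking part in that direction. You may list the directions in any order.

+y: clear; -x: clear

-x: ray from P1(0, 1) has no placed part ⇒ clear
+y: ray from P1(0, 1) has no placed part ⇒ clear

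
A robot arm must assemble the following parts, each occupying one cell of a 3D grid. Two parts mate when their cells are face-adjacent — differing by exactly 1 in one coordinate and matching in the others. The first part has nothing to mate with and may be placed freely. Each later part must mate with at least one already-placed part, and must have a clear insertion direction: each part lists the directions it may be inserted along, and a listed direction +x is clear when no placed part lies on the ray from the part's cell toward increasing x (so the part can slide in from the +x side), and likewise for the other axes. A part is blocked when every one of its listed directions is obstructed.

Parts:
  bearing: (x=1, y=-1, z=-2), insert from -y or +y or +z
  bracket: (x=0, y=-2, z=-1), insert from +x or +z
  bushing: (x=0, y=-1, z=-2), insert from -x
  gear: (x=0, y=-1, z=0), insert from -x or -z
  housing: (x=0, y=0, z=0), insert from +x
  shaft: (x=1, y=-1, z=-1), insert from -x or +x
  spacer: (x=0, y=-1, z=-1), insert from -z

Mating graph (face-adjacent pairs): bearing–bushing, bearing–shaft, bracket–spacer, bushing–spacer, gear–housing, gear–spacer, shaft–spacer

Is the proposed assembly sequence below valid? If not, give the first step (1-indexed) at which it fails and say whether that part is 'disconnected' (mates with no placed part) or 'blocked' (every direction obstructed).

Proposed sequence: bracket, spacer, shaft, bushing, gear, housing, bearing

Valid

1. bracket@(0, -2, -1) [+x clear] — {bracket}
2. spacer@(0, -1, -1) [-z clear] — {bracket, spacer}
3. shaft@(1, -1, -1) [+x clear] — {bracket, shaft, spacer}
4. bushing@(0, -1, -2) [-x clear] — {bracket, bushing, shaft, spacer}
5. gear@(0, -1, 0) [-x clear] — {bracket, bushing, gear, shaft, spacer}
6. housing@(0, 0, 0) [+x clear] — {bracket, bushing, gear, housing, shaft, spacer}
7. bearing@(1, -1, -2) [-y clear] — {bearing, bracket, bushing, gear, housing, shaft, spacer}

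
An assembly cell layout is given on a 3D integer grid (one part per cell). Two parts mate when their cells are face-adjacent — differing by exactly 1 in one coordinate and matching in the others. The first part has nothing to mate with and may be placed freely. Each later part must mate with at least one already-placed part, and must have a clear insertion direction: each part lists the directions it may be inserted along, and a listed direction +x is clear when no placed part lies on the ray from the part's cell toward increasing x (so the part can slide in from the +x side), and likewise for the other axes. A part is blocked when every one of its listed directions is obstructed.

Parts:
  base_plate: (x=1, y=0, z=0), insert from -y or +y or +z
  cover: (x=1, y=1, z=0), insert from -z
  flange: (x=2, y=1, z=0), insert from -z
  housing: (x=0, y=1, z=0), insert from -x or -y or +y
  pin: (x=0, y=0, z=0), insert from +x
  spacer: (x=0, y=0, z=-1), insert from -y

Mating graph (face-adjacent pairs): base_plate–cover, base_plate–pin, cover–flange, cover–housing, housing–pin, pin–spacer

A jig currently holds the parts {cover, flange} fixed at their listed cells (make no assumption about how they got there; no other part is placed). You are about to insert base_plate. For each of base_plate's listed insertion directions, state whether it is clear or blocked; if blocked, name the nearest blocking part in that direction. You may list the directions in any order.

-y: ray from base_plate(1, 0, 0) has no placed part ⇒ clear
+y: nearest on ray is cover@(1, 1, 0) ⇒ blocked
+z: ray from base_plate(1, 0, 0) has no placed part ⇒ clear

+y: blocked by cover; +z: clear; -y: clear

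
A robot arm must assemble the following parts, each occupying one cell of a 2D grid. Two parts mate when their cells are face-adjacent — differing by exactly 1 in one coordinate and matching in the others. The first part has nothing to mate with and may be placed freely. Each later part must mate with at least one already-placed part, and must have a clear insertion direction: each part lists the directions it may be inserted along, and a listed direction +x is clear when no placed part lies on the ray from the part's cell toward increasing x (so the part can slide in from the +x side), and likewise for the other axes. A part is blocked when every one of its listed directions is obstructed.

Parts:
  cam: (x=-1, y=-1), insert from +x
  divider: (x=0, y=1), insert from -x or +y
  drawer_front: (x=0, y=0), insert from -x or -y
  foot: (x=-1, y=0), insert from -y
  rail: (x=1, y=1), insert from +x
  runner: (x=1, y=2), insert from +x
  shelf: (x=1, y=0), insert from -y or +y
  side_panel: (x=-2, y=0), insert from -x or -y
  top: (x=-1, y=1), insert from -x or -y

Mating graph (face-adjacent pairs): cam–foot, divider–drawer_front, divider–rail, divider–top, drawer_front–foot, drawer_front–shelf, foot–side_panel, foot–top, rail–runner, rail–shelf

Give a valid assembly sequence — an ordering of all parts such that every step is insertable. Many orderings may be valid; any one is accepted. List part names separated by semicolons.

1. runner@(1, 2) [+x clear] — {runner}
2. rail@(1, 1) [+x clear] — {rail, runner}
3. shelf@(1, 0) [-y clear] — {rail, runner, shelf}
4. drawer_front@(0, 0) [-x clear] — {drawer_front, rail, runner, shelf}
5. foot@(-1, 0) [-y clear] — {drawer_front, foot, rail, runner, shelf}
6. top@(-1, 1) [-x clear] — {drawer_front, foot, rail, runner, shelf, top}
7. side_panel@(-2, 0) [-x clear] — {drawer_front, foot, rail, runner, shelf, side_panel, top}
8. cam@(-1, -1) [+x clear] — {cam, drawer_front, foot, rail, runner, shelf, side_panel, top}
9. divider@(0, 1) [+y clear] — {cam, divider, drawer_front, foot, rail, runner, shelf, side_panel, top}

runner; rail; shelf; drawer_front; foot; top; side_panel; cam; divider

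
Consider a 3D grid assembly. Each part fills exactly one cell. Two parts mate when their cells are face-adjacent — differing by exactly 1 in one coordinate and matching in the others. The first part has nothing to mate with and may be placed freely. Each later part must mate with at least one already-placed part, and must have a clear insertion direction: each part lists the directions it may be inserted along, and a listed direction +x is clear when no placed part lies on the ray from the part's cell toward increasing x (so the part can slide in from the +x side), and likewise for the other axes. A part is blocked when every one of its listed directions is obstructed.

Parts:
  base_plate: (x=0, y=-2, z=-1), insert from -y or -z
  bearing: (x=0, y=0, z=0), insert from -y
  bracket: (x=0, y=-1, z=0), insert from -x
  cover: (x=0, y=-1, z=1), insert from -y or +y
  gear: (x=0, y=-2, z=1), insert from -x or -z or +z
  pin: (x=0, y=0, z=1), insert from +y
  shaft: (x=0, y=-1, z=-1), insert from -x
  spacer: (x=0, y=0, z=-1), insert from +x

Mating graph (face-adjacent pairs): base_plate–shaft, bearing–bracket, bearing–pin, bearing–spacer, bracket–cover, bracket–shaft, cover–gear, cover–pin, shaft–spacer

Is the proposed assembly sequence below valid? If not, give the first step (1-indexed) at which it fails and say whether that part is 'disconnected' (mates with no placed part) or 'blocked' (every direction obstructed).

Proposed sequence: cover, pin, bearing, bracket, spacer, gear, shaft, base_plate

Valid

1. cover@(0, -1, 1) [-y clear] — {cover}
2. pin@(0, 0, 1) [+y clear] — {cover, pin}
3. bearing@(0, 0, 0) [-y clear] — {bearing, cover, pin}
4. bracket@(0, -1, 0) [-x clear] — {bearing, bracket, cover, pin}
5. spacer@(0, 0, -1) [+x clear] — {bearing, bracket, cover, pin, spacer}
6. gear@(0, -2, 1) [-x clear] — {bearing, bracket, cover, gear, pin, spacer}
7. shaft@(0, -1, -1) [-x clear] — {bearing, bracket, cover, gear, pin, shaft, spacer}
8. base_plate@(0, -2, -1) [-y clear] — {base_plate, bearing, bracket, cover, gear, pin, shaft, spacer}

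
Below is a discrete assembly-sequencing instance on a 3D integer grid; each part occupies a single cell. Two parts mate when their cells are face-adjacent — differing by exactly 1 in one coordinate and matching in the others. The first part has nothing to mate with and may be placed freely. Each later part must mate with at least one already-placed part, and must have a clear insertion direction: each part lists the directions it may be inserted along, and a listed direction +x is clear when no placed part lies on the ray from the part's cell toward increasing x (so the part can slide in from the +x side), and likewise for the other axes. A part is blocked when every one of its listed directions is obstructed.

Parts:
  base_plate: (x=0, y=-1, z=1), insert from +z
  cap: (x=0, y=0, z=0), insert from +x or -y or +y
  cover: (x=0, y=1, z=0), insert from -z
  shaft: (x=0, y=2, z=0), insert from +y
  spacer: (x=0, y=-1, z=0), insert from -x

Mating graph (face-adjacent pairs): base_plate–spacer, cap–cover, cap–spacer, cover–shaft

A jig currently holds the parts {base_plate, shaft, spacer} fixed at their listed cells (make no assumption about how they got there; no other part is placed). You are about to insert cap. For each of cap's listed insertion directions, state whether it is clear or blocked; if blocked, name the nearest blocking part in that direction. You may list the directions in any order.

+x: clear; +y: blocked by shaft; -y: blocked by spacer

+x: ray from cap(0, 0, 0) has no placed part ⇒ clear
-y: nearest on ray is spacer@(0, -1, 0) ⇒ blocked
+y: nearest on ray is shaft@(0, 2, 0) ⇒ blocked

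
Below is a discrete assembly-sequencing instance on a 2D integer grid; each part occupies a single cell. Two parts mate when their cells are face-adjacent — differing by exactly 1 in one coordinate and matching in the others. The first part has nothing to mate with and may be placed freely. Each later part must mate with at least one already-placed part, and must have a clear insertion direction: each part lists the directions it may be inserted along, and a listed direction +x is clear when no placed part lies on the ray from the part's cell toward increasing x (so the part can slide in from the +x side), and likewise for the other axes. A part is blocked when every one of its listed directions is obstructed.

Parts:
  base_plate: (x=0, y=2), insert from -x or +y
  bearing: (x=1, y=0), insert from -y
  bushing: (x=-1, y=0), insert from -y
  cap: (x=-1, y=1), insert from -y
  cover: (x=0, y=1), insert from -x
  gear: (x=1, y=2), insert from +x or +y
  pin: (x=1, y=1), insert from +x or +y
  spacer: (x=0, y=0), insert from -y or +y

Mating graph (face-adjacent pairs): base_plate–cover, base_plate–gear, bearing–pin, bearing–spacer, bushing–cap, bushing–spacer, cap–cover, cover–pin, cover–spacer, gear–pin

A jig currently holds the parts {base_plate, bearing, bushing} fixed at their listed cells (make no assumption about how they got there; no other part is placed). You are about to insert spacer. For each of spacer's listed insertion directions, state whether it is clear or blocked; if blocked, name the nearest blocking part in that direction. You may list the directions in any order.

-y: ray from spacer(0, 0) has no placed part ⇒ clear
+y: nearest on ray is base_plate@(0, 2) ⇒ blocked

+y: blocked by base_plate; -y: clear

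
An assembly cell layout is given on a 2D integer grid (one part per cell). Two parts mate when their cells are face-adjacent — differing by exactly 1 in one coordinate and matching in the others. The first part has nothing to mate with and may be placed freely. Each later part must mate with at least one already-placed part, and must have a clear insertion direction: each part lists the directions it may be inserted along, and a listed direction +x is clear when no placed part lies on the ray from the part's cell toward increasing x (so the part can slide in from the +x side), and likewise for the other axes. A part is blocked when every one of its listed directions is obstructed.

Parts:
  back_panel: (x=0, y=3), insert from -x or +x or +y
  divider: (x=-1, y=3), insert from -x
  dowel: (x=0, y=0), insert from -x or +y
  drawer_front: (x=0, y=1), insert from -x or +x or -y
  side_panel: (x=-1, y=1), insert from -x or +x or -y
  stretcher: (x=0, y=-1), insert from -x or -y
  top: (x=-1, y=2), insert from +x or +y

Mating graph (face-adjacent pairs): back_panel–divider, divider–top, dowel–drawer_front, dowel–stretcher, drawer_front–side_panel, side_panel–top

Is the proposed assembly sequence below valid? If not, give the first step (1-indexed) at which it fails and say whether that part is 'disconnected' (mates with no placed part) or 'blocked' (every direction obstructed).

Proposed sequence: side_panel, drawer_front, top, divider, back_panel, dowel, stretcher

Valid

1. side_panel@(-1, 1) [-x clear] — {side_panel}
2. drawer_front@(0, 1) [+x clear] — {drawer_front, side_panel}
3. top@(-1, 2) [+x clear] — {drawer_front, side_panel, top}
4. divider@(-1, 3) [-x clear] — {divider, drawer_front, side_panel, top}
5. back_panel@(0, 3) [+x clear] — {back_panel, divider, drawer_front, side_panel, top}
6. dowel@(0, 0) [-x clear] — {back_panel, divider, dowel, drawer_front, side_panel, top}
7. stretcher@(0, -1) [-x clear] — {back_panel, divider, dowel, drawer_front, side_panel, stretcher, top}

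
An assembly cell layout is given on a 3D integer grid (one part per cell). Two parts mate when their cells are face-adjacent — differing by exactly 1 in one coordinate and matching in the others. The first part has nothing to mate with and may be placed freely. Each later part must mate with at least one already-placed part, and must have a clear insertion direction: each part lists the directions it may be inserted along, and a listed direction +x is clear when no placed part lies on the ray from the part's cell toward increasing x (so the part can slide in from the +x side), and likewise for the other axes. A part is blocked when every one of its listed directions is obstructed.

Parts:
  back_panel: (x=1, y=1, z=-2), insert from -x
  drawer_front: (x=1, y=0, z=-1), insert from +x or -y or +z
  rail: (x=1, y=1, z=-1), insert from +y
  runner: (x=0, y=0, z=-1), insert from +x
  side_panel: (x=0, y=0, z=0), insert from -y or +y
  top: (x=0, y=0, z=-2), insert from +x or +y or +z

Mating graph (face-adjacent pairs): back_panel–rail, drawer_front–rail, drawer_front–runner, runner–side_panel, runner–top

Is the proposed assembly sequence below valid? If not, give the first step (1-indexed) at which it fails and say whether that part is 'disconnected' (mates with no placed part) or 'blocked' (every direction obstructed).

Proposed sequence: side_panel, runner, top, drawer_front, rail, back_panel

1. side_panel@(0, 0, 0) [-y clear] — {side_panel}
2. runner@(0, 0, -1) [+x clear] — {runner, side_panel}
3. top@(0, 0, -2) [+x clear] — {runner, side_panel, top}
4. drawer_front@(1, 0, -1) [+x clear] — {drawer_front, runner, side_panel, top}
5. rail@(1, 1, -1) [+y clear] — {drawer_front, rail, runner, side_panel, top}
6. back_panel@(1, 1, -2) [-x clear] — {back_panel, drawer_front, rail, runner, side_panel, top}

Valid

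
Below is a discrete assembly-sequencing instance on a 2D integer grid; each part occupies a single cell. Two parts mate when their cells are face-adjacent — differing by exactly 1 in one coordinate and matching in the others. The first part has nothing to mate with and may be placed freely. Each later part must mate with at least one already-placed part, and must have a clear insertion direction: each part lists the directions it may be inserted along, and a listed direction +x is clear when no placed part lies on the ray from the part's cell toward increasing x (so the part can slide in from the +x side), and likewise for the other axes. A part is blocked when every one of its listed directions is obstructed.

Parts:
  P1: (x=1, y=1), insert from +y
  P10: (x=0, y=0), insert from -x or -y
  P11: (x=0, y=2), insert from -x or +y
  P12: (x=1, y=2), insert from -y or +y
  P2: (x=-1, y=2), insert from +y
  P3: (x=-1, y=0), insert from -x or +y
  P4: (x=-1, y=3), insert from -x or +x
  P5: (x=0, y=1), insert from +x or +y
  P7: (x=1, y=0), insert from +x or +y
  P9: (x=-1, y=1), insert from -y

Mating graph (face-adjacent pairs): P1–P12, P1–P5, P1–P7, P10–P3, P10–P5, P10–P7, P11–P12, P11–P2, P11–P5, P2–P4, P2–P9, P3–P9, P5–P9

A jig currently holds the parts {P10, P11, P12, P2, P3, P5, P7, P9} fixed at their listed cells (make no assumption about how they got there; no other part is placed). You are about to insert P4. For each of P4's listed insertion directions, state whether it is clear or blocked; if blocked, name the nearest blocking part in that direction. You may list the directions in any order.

+x: clear; -x: clear

-x: ray from P4(-1, 3) has no placed part ⇒ clear
+x: ray from P4(-1, 3) has no placed part ⇒ clear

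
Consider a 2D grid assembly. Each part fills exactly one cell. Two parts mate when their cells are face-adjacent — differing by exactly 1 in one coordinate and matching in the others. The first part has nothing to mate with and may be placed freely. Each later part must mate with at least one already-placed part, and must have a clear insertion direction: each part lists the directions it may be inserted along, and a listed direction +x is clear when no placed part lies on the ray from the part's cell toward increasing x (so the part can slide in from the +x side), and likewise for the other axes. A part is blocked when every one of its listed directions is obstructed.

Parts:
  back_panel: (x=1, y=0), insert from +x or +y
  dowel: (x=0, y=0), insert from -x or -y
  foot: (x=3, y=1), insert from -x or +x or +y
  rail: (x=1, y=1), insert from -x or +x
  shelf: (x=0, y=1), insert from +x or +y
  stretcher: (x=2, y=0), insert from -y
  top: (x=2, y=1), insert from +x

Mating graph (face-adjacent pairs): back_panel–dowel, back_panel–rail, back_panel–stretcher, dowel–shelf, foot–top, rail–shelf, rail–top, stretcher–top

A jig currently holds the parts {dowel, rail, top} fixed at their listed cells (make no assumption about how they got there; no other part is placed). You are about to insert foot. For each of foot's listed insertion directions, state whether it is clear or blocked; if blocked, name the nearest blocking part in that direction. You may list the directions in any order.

-x: nearest on ray is top@(2, 1) ⇒ blocked
+x: ray from foot(3, 1) has no placed part ⇒ clear
+y: ray from foot(3, 1) has no placed part ⇒ clear

+x: clear; +y: clear; -x: blocked by top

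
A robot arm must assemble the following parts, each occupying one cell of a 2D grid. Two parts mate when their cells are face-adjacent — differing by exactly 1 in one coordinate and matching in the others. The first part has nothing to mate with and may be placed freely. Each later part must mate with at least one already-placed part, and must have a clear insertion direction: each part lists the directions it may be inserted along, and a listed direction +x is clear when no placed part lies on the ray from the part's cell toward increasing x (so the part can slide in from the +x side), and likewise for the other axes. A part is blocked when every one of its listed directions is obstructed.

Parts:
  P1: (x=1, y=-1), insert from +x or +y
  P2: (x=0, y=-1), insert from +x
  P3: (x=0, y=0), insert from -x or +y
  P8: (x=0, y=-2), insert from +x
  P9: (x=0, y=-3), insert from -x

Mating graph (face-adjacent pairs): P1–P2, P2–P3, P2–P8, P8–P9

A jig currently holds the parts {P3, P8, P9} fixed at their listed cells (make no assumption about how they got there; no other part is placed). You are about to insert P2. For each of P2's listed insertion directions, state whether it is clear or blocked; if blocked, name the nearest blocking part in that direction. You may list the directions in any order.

+x: clear

+x: ray from P2(0, -1) has no placed part ⇒ clear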